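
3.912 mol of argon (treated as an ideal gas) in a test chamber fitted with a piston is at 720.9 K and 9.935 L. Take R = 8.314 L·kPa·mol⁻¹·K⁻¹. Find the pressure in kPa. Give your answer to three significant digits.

P ≈ 2.36e+03 kPa

PV = nRT ⇒ P = nRT/V = (3.912 × 8.314 × 720.9) / 9.935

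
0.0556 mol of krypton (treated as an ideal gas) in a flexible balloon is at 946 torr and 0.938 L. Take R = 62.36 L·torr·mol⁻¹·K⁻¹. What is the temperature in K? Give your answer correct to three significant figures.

T ≈ 256 K

PV = nRT ⇒ T = PV/(nR) = (946 × 0.938) / (0.0556 × 62.36)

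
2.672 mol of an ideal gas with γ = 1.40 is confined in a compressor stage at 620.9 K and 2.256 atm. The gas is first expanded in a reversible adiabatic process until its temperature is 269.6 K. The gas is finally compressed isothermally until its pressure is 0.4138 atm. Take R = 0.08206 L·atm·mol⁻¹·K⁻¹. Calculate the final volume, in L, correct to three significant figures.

From PV = nRT: V₁ = nRT₁/P₁ = 60.35 L.
Adiabatic (γ = 1.40), T V^(γ−1) and P V^γ constant: P₂ = P₁·(T₂/T₁)^(γ/(γ−1)) = 0.1217 atm; V₂ = V₁·(T₁/T₂)^(1/(γ−1)) = 485.7 L.
T constant ⇒ Boyle's law P V = const: T₃ = T₂; V₃ = V₂·(P₂/P₃) = 142.9 L.

V₃ ≈ 143 L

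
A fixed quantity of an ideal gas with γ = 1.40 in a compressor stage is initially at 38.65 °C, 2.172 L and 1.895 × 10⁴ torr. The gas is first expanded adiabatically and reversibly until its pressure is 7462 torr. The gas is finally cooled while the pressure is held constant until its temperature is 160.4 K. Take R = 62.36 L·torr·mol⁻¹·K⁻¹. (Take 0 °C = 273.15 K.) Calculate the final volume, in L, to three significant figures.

V₃ ≈ 2.84 L

Convert: T₁ = 311.8 K.
Adiabatic (γ = 1.40), T V^(γ−1) and P V^γ constant: T₂ = T₁·(P₂/P₁)^((γ−1)/γ) = 238.9 K; V₂ = V₁·(P₁/P₂)^(1/γ) = 4.226 L.
Isobaric, so V/T is constant: P₃ = P₂; V₃ = V₂·(T₃/T₂) = 2.838 L.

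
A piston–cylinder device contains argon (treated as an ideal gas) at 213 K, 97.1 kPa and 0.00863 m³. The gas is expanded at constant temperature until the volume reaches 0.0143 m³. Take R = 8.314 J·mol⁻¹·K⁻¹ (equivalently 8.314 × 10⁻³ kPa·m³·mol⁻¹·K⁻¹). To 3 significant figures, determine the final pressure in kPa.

Isothermal, so P V is constant: T₂ = T₁; P₂ = P₁·(V₁/V₂) = 58.60 kPa.

P₂ ≈ 58.6 kPa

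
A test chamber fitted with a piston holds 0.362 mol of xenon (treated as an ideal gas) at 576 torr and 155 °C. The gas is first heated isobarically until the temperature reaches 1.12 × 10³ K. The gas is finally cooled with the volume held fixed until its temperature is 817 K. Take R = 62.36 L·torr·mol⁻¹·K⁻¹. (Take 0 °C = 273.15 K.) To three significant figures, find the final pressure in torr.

P₃ ≈ 420 torr

Convert: T₁ = 428.1 K.
From PV = nRT: V₁ = nRT₁/P₁ = 16.78 L.
Isobaric, so V/T is constant: P₂ = P₁; V₂ = V₁·(T₂/T₁) = 43.89 L.
Isochoric, so P/T is constant: V₃ = V₂; P₃ = P₂·(T₃/T₂) = 420.2 torr.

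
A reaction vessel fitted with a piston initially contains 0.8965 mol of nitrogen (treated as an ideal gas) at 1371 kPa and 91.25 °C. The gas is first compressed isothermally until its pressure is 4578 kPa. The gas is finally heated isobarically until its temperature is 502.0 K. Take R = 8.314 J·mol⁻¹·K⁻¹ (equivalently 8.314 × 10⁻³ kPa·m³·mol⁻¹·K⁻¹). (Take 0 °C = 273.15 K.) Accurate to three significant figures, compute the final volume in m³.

V₃ ≈ 0.000817 m³

Convert: T₁ = 364.4 K.
From PV = nRT: V₁ = nRT₁/P₁ = 0.001981 m³.
T constant ⇒ Boyle's law P V = const: T₂ = T₁; V₂ = V₁·(P₁/P₂) = 0.0005933 m³.
Isobaric, so V/T is constant: P₃ = P₂; V₃ = V₂·(T₃/T₂) = 0.0008173 m³.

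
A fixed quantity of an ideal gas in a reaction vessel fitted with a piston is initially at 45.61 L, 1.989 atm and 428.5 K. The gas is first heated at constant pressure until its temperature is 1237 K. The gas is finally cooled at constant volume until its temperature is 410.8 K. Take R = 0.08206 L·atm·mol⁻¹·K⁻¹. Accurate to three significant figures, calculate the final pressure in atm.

P₃ ≈ 0.661 atm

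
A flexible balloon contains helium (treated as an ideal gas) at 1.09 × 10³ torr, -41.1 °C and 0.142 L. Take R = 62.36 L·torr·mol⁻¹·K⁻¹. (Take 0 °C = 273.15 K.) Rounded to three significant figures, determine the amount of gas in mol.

Convert: T = 232.05 K.
PV = nRT ⇒ n = PV/(RT) = (1.09e+03 × 0.142) / (62.36 × 232.05)

n ≈ 0.0107 mol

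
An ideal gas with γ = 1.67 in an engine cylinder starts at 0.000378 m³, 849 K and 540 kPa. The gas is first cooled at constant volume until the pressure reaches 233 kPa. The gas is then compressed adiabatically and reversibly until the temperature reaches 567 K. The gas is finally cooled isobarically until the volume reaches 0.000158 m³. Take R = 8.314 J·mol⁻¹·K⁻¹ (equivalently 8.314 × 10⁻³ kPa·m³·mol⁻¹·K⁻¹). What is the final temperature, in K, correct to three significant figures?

Isochoric, so P/T is constant: V₂ = V₁; T₂ = T₁·(P₂/P₁) = 366.3 K.
Reversible adiabatic, γ = 1.67: P₃ = P₂·(T₃/T₂)^(γ/(γ−1)) = 692.2 kPa; V₃ = V₂·(T₂/T₃)^(1/(γ−1)) = 0.0001969 m³.
Isobaric, so V/T is constant: P₄ = P₃; T₄ = T₃·(V₄/V₃) = 454.9 K.

T₄ ≈ 455 K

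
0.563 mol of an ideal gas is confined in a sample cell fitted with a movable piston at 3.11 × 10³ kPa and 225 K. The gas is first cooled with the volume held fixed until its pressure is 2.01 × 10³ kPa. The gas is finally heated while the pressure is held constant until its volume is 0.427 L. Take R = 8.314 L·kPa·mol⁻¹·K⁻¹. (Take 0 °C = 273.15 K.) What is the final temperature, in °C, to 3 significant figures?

T₃ ≈ -89.8 °C

From PV = nRT: V₁ = nRT₁/P₁ = 0.3386 L.
V constant ⇒ P ∝ T: V₂ = V₁; T₂ = T₁·(P₂/P₁) = 145.4 K.
Isobaric, so V/T is constant: P₃ = P₂; T₃ = T₂·(V₃/V₂) = 183.4 K.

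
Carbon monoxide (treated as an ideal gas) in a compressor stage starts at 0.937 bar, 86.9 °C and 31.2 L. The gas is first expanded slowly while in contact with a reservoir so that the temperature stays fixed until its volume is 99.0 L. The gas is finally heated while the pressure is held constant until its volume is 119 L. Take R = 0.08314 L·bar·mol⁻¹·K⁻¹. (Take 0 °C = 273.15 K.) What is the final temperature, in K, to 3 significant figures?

T₃ ≈ 433 K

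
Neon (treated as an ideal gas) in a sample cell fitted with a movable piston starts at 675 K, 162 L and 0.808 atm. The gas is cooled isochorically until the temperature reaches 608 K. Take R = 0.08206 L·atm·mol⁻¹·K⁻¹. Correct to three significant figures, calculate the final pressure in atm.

P₂ ≈ 0.728 atm

V constant ⇒ P ∝ T: V₂ = V₁; P₂ = P₁·(T₂/T₁) = 0.7278 atm.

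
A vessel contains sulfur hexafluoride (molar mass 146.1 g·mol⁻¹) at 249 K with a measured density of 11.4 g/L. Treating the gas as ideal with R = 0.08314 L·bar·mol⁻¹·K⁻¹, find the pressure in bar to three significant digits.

ρ = PM/(RT) ⇒ P = ρRT/M = (11.4 × 0.08314 × 249.0) / 146.1

P ≈ 1.62 bar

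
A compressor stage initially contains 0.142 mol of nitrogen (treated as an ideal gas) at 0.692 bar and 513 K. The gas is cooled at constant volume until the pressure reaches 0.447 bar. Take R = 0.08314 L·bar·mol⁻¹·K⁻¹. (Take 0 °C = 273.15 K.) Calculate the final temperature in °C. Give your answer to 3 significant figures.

From PV = nRT: V₁ = nRT₁/P₁ = 8.752 L.
V constant ⇒ P ∝ T: V₂ = V₁; T₂ = T₁·(P₂/P₁) = 331.4 K.

T₂ ≈ 58.2 °C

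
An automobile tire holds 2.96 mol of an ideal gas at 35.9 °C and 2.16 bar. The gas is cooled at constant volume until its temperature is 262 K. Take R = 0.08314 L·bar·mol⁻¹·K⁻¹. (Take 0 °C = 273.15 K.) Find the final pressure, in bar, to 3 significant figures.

P₂ ≈ 1.83 bar

Convert: T₁ = 309.0 K.
From PV = nRT: V₁ = nRT₁/P₁ = 35.21 L.
V constant ⇒ P ∝ T: V₂ = V₁; P₂ = P₁·(T₂/T₁) = 1.831 bar.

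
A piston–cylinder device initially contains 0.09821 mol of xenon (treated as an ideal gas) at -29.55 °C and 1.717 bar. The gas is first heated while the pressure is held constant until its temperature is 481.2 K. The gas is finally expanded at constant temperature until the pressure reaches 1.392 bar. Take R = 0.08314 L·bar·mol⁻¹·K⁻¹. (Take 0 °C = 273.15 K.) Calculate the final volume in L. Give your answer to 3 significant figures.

Convert: T₁ = 243.6 K.
From PV = nRT: V₁ = nRT₁/P₁ = 1.158 L.
Isobaric, so V/T is constant: P₂ = P₁; V₂ = V₁·(T₂/T₁) = 2.288 L.
T constant ⇒ Boyle's law P V = const: T₃ = T₂; V₃ = V₂·(P₂/P₃) = 2.823 L.

V₃ ≈ 2.82 L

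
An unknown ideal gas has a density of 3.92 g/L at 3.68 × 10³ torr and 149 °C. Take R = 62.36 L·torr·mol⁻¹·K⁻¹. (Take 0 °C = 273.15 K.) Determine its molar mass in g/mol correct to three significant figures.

M ≈ 28.0 g/mol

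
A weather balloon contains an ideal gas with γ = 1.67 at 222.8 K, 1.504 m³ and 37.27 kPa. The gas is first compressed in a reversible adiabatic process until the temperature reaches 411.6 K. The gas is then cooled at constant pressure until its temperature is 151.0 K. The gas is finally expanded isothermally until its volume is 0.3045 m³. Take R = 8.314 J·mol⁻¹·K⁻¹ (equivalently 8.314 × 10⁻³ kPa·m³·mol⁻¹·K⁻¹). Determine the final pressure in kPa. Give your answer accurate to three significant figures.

Adiabatic (γ = 1.67), T V^(γ−1) and P V^γ constant: P₂ = P₁·(T₂/T₁)^(γ/(γ−1)) = 172.1 kPa; V₂ = V₁·(T₁/T₂)^(1/(γ−1)) = 0.6017 m³.
P constant ⇒ V ∝ T: P₃ = P₂; V₃ = V₂·(T₃/T₂) = 0.2207 m³.
Isothermal, so P V is constant: T₄ = T₃; P₄ = P₃·(V₃/V₄) = 124.8 kPa.

P₄ ≈ 125 kPa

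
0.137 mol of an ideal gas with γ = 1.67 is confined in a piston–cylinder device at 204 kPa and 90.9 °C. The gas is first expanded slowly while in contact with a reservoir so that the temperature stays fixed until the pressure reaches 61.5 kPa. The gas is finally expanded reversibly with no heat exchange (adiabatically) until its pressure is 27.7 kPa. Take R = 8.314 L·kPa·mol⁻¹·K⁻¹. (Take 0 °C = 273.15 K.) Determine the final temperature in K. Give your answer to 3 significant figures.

Convert: T₁ = 364.0 K.
From PV = nRT: V₁ = nRT₁/P₁ = 2.033 L.
T constant ⇒ Boyle's law P V = const: T₂ = T₁; V₂ = V₁·(P₁/P₂) = 6.742 L.
Adiabatic (γ = 1.67), T V^(γ−1) and P V^γ constant: T₃ = T₂·(P₃/P₂)^((γ−1)/γ) = 264.4 K; V₃ = V₂·(P₂/P₃)^(1/γ) = 10.87 L.

T₃ ≈ 264 K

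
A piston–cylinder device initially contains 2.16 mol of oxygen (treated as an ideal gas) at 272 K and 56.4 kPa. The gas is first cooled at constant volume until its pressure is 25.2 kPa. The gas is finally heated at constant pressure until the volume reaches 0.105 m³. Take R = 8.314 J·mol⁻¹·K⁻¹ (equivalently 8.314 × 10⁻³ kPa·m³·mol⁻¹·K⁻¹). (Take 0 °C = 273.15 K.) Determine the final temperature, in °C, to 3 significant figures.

From PV = nRT: V₁ = nRT₁/P₁ = 0.08661 m³.
V constant ⇒ P ∝ T: V₂ = V₁; T₂ = T₁·(P₂/P₁) = 121.5 K.
Isobaric, so V/T is constant: P₃ = P₂; T₃ = T₂·(V₃/V₂) = 147.3 K.

T₃ ≈ -126 °C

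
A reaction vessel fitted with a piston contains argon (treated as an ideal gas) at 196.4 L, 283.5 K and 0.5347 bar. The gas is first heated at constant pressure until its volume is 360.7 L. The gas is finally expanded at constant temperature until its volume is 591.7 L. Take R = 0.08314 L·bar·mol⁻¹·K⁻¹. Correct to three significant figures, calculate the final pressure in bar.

Isobaric, so V/T is constant: P₂ = P₁; T₂ = T₁·(V₂/V₁) = 520.7 K.
T constant ⇒ Boyle's law P V = const: T₃ = T₂; P₃ = P₂·(V₂/V₃) = 0.3260 bar.

P₃ ≈ 0.326 bar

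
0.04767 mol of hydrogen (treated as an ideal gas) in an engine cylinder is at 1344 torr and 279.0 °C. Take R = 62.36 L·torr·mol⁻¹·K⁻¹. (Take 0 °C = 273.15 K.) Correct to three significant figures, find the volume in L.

V ≈ 1.22 L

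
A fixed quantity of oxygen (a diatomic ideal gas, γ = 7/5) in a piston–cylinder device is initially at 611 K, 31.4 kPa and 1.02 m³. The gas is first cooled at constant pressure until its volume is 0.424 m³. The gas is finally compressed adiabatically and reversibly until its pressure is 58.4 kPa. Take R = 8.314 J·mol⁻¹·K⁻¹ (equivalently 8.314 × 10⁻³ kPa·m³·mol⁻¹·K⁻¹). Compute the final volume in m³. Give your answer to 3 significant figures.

Isobaric, so V/T is constant: P₂ = P₁; T₂ = T₁·(V₂/V₁) = 254.0 K.
Reversible adiabatic, γ = 7/5: T₃ = T₂·(P₃/P₂)^((γ−1)/γ) = 303.3 K; V₃ = V₂·(P₂/P₃)^(1/γ) = 0.2722 m³.

V₃ ≈ 0.272 m³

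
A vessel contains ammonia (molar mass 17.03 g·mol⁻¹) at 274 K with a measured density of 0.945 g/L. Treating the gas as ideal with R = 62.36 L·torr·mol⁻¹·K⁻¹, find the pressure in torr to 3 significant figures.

ρ = PM/(RT) ⇒ P = ρRT/M = (0.945 × 62.36 × 274.0) / 17.03

P ≈ 948 torr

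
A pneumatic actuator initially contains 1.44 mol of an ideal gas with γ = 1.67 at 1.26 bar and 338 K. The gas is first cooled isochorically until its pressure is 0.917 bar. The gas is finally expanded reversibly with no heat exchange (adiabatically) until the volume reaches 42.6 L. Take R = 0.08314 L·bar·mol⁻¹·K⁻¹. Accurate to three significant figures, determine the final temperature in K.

T₃ ≈ 204 K

From PV = nRT: V₁ = nRT₁/P₁ = 32.12 L.
V constant ⇒ P ∝ T: V₂ = V₁; T₂ = T₁·(P₂/P₁) = 246.0 K.
Reversible adiabatic, γ = 1.67: T₃ = T₂·(V₂/V₃)^(γ−1) = 203.6 K; P₃ = P₂·(V₂/V₃)^γ = 0.5721 bar.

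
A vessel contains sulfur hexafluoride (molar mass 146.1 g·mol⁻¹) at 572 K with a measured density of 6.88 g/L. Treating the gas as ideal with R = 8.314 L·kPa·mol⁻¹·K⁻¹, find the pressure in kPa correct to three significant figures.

ρ = PM/(RT) ⇒ P = ρRT/M = (6.88 × 8.314 × 572.0) / 146.1

P ≈ 224 kPa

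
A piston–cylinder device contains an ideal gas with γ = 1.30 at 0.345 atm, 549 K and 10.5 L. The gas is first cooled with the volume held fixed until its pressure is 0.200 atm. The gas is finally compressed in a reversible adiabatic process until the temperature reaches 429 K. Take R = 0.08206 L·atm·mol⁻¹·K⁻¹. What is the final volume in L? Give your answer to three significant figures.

V₃ ≈ 3.88 L

V constant ⇒ P ∝ T: V₂ = V₁; T₂ = T₁·(P₂/P₁) = 318.3 K.
Reversible adiabatic, γ = 1.30: P₃ = P₂·(T₃/T₂)^(γ/(γ−1)) = 0.7294 atm; V₃ = V₂·(T₂/T₃)^(1/(γ−1)) = 3.881 L.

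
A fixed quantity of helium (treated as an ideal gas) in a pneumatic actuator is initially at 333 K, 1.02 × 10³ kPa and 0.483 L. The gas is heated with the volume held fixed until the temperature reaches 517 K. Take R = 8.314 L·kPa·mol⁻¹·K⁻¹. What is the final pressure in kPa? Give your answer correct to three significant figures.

V constant ⇒ P ∝ T: V₂ = V₁; P₂ = P₁·(T₂/T₁) = 1584 kPa.

P₂ ≈ 1.58e+03 kPa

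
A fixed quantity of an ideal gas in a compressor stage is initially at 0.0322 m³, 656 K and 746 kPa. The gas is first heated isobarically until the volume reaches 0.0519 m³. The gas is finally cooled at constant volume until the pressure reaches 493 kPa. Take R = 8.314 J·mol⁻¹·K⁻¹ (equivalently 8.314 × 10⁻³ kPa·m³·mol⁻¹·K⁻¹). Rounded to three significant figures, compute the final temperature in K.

T₃ ≈ 699 K

Isobaric, so V/T is constant: P₂ = P₁; T₂ = T₁·(V₂/V₁) = 1057 K.
V constant ⇒ P ∝ T: V₃ = V₂; T₃ = T₂·(P₃/P₂) = 698.8 K.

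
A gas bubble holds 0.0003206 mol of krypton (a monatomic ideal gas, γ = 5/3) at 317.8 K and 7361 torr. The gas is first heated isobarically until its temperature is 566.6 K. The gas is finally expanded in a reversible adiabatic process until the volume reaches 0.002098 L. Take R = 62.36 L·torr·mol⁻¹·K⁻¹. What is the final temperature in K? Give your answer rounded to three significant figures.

From PV = nRT: V₁ = nRT₁/P₁ = 0.0008632 L.
Isobaric, so V/T is constant: P₂ = P₁; V₂ = V₁·(T₂/T₁) = 0.001539 L.
Adiabatic (γ = 5/3), T V^(γ−1) and P V^γ constant: T₃ = T₂·(V₂/V₃)^(γ−1) = 460.8 K; P₃ = P₂·(V₂/V₃)^γ = 4391 torr.

T₃ ≈ 461 K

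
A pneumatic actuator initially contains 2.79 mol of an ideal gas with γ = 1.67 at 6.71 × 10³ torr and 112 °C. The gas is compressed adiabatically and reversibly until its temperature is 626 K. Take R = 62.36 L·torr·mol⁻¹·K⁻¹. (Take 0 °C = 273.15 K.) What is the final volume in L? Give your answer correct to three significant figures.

Convert: T₁ = 385.1 K.
From PV = nRT: V₁ = nRT₁/P₁ = 9.987 L.
Reversible adiabatic, γ = 1.67: P₂ = P₁·(T₂/T₁)^(γ/(γ−1)) = 2.252e+04 torr; V₂ = V₁·(T₁/T₂)^(1/(γ−1)) = 4.837 L.

V₂ ≈ 4.84 L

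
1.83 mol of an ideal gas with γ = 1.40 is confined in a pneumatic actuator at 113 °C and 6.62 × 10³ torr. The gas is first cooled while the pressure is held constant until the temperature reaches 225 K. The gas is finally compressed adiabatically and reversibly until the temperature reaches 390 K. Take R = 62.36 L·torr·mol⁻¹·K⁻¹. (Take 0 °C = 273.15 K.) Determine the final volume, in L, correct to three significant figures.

V₃ ≈ 0.981 L

Convert: T₁ = 386.1 K.
From PV = nRT: V₁ = nRT₁/P₁ = 6.657 L.
P constant ⇒ V ∝ T: P₂ = P₁; V₂ = V₁·(T₂/T₁) = 3.879 L.
Adiabatic (γ = 1.40), T V^(γ−1) and P V^γ constant: P₃ = P₂·(T₃/T₂)^(γ/(γ−1)) = 4.539e+04 torr; V₃ = V₂·(T₂/T₃)^(1/(γ−1)) = 0.9806 L.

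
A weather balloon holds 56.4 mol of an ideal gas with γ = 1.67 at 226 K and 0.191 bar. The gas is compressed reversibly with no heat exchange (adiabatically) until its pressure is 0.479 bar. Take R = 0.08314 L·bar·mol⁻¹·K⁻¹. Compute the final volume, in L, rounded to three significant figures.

V₂ ≈ 3.20e+03 L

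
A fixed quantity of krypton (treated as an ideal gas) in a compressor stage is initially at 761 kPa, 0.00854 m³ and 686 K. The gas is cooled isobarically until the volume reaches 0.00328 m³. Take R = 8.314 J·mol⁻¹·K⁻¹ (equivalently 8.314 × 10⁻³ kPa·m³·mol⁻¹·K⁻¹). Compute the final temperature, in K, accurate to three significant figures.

T₂ ≈ 263 K

P constant ⇒ V ∝ T: P₂ = P₁; T₂ = T₁·(V₂/V₁) = 263.5 K.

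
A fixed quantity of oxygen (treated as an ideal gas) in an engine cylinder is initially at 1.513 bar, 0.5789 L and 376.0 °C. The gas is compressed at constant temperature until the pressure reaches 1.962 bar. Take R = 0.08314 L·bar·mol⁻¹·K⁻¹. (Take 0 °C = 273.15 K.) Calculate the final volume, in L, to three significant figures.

Convert: T₁ = 649.1 K.
Isothermal, so P V is constant: T₂ = T₁; V₂ = V₁·(P₁/P₂) = 0.4464 L.

V₂ ≈ 0.446 L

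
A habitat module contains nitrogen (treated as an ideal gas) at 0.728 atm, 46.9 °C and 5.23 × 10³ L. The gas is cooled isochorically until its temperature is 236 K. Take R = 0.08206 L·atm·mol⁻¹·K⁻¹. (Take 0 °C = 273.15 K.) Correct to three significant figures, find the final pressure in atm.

Convert: T₁ = 320.0 K.
Isochoric, so P/T is constant: V₂ = V₁; P₂ = P₁·(T₂/T₁) = 0.5368 atm.

P₂ ≈ 0.537 atm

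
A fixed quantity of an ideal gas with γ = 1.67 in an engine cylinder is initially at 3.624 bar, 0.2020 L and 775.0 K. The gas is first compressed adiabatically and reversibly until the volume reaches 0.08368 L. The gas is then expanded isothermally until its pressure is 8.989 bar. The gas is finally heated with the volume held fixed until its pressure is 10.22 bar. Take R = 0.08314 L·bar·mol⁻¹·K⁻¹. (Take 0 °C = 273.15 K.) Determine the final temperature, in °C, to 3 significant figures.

Reversible adiabatic, γ = 1.67: T₂ = T₁·(V₁/V₂)^(γ−1) = 1399 K; P₂ = P₁·(V₁/V₂)^γ = 15.79 bar.
Isothermal, so P V is constant: T₃ = T₂; V₃ = V₂·(P₂/P₃) = 0.1470 L.
Isochoric, so P/T is constant: V₄ = V₃; T₄ = T₃·(P₄/P₃) = 1590 K.

T₄ ≈ 1.32e+03 °C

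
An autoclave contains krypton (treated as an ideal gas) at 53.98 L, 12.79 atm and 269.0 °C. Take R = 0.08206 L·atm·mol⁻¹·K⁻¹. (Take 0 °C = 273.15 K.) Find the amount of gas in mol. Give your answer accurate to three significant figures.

Convert: T = 542.15 K.
PV = nRT ⇒ n = PV/(RT) = (12.79 × 53.98) / (0.08206 × 542.15)

n ≈ 15.5 mol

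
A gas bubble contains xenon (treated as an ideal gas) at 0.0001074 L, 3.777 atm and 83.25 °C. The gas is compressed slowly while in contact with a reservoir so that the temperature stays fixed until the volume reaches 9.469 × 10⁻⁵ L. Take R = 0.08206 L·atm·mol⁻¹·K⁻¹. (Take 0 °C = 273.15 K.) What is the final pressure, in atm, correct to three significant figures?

Convert: T₁ = 356.4 K.
Isothermal, so P V is constant: T₂ = T₁; P₂ = P₁·(V₁/V₂) = 4.284 atm.

P₂ ≈ 4.28 atm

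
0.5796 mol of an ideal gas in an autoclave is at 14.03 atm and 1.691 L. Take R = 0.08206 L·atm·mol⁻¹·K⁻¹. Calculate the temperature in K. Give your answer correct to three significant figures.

PV = nRT ⇒ T = PV/(nR) = (14.03 × 1.691) / (0.5796 × 0.08206)

T ≈ 499 K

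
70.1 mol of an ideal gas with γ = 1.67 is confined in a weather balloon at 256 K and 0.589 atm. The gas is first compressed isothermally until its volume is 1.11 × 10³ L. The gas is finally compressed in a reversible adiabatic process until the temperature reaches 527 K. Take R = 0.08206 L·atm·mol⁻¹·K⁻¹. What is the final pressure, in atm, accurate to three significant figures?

P₃ ≈ 8.02 atm

From PV = nRT: V₁ = nRT₁/P₁ = 2500 L.
Isothermal, so P V is constant: T₂ = T₁; P₂ = P₁·(V₁/V₂) = 1.327 atm.
Reversible adiabatic, γ = 1.67: P₃ = P₂·(T₃/T₂)^(γ/(γ−1)) = 8.023 atm; V₃ = V₂·(T₂/T₃)^(1/(γ−1)) = 377.8 L.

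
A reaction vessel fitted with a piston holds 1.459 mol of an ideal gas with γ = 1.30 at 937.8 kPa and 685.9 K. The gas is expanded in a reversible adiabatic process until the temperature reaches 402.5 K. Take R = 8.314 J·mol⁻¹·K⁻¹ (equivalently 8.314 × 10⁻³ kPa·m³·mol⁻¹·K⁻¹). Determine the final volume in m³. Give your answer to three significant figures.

From PV = nRT: V₁ = nRT₁/P₁ = 0.008872 m³.
Reversible adiabatic, γ = 1.30: P₂ = P₁·(T₂/T₁)^(γ/(γ−1)) = 93.10 kPa; V₂ = V₁·(T₁/T₂)^(1/(γ−1)) = 0.05244 m³.

V₂ ≈ 0.0524 m³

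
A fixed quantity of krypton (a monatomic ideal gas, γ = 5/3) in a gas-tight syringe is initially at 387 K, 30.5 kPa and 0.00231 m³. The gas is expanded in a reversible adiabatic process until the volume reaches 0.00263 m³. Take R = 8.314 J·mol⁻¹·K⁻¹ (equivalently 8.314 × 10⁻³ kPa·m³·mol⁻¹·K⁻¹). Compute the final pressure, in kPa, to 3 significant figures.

Reversible adiabatic, γ = 5/3: T₂ = T₁·(V₁/V₂)^(γ−1) = 354.9 K; P₂ = P₁·(V₁/V₂)^γ = 24.57 kPa.

P₂ ≈ 24.6 kPa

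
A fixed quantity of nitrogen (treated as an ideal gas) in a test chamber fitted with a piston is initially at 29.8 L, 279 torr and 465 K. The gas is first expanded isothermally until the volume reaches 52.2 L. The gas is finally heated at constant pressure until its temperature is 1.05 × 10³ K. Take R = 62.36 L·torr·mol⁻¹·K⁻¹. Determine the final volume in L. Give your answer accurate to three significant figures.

V₃ ≈ 118 L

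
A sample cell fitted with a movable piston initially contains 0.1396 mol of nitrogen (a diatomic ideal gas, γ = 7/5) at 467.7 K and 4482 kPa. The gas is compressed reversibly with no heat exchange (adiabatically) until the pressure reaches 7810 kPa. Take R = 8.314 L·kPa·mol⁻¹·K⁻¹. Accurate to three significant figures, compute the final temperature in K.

T₂ ≈ 548 K

From PV = nRT: V₁ = nRT₁/P₁ = 0.1211 L.
Adiabatic (γ = 7/5), T V^(γ−1) and P V^γ constant: T₂ = T₁·(P₂/P₁)^((γ−1)/γ) = 548.1 K; V₂ = V₁·(P₁/P₂)^(1/γ) = 0.08146 L.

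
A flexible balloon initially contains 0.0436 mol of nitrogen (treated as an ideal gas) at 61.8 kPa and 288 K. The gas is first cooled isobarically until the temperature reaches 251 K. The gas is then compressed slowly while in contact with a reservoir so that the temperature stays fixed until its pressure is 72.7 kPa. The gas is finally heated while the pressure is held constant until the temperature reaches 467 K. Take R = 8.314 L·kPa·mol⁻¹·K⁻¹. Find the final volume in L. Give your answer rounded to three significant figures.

From PV = nRT: V₁ = nRT₁/P₁ = 1.689 L.
P constant ⇒ V ∝ T: P₂ = P₁; V₂ = V₁·(T₂/T₁) = 1.472 L.
Isothermal, so P V is constant: T₃ = T₂; V₃ = V₂·(P₂/P₃) = 1.252 L.
P constant ⇒ V ∝ T: P₄ = P₃; V₄ = V₃·(T₄/T₃) = 2.329 L.

V₄ ≈ 2.33 L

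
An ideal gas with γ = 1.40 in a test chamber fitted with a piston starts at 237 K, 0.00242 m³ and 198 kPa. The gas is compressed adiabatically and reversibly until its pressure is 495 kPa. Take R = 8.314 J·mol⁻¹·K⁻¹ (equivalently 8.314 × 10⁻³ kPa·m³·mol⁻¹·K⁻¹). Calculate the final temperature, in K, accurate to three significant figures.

Reversible adiabatic, γ = 1.40: T₂ = T₁·(P₂/P₁)^((γ−1)/γ) = 307.9 K; V₂ = V₁·(P₁/P₂)^(1/γ) = 0.001258 m³.

T₂ ≈ 308 K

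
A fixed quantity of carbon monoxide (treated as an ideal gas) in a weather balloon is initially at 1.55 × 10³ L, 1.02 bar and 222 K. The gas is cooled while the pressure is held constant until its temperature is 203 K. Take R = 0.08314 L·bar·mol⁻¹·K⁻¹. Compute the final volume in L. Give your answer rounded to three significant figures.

V₂ ≈ 1.42e+03 L

P constant ⇒ V ∝ T: P₂ = P₁; V₂ = V₁·(T₂/T₁) = 1417 L.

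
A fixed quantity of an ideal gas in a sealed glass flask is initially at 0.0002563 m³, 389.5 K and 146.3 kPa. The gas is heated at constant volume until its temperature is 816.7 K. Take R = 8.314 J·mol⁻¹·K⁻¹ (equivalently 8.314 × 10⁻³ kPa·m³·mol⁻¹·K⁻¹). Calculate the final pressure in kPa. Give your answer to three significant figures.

P₂ ≈ 307 kPa

V constant ⇒ P ∝ T: V₂ = V₁; P₂ = P₁·(T₂/T₁) = 306.8 kPa.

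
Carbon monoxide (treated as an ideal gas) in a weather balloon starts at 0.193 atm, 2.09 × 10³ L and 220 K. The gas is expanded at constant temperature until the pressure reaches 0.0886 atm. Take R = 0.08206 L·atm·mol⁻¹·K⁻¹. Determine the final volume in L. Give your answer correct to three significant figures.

V₂ ≈ 4.55e+03 L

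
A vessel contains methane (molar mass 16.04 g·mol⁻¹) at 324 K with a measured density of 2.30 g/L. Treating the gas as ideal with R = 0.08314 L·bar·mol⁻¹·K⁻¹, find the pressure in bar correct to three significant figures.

P ≈ 3.86 bar

ρ = PM/(RT) ⇒ P = ρRT/M = (2.30 × 0.08314 × 324.0) / 16.04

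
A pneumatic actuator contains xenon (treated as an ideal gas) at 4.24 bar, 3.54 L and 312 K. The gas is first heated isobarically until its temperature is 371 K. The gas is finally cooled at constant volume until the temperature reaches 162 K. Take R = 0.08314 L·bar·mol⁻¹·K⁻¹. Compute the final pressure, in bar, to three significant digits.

P constant ⇒ V ∝ T: P₂ = P₁; V₂ = V₁·(T₂/T₁) = 4.209 L.
Isochoric, so P/T is constant: V₃ = V₂; P₃ = P₂·(T₃/T₂) = 1.851 bar.

P₃ ≈ 1.85 bar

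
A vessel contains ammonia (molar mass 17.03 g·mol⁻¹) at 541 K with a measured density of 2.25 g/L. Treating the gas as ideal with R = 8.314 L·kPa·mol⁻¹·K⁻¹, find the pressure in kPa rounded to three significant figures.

ρ = PM/(RT) ⇒ P = ρRT/M = (2.25 × 8.314 × 541.0) / 17.03

P ≈ 594 kPa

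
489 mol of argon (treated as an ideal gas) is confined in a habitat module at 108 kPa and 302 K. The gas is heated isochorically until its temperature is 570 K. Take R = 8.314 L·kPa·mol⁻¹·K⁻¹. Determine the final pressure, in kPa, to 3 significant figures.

P₂ ≈ 204 kPa

From PV = nRT: V₁ = nRT₁/P₁ = 1.137e+04 L.
Isochoric, so P/T is constant: V₂ = V₁; P₂ = P₁·(T₂/T₁) = 203.8 kPa.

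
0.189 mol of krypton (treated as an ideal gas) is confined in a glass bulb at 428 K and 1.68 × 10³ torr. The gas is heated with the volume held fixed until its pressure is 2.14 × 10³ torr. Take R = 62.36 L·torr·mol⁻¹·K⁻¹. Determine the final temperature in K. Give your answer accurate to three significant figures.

From PV = nRT: V₁ = nRT₁/P₁ = 3.003 L.
V constant ⇒ P ∝ T: V₂ = V₁; T₂ = T₁·(P₂/P₁) = 545.2 K.

T₂ ≈ 545 K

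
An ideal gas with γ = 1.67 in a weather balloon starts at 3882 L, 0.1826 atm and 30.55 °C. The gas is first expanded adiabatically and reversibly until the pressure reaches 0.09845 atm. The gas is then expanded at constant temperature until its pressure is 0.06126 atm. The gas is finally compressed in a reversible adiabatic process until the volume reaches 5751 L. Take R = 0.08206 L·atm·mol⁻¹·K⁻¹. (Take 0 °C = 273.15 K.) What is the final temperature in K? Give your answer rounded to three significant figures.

T₄ ≈ 321 K

Convert: T₁ = 303.7 K.
Reversible adiabatic, γ = 1.67: T₂ = T₁·(P₂/P₁)^((γ−1)/γ) = 237.0 K; V₂ = V₁·(P₁/P₂)^(1/γ) = 5620 L.
Isothermal, so P V is constant: T₃ = T₂; V₃ = V₂·(P₂/P₃) = 9031 L.
Reversible adiabatic, γ = 1.67: T₄ = T₃·(V₃/V₄)^(γ−1) = 320.7 K; P₄ = P₃·(V₃/V₄)^γ = 0.1302 atm.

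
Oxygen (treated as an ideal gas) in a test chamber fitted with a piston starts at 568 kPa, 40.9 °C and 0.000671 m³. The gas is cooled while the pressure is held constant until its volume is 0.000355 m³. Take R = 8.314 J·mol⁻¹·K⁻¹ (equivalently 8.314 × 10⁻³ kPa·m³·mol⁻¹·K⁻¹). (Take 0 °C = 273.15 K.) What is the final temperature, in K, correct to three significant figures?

T₂ ≈ 166 K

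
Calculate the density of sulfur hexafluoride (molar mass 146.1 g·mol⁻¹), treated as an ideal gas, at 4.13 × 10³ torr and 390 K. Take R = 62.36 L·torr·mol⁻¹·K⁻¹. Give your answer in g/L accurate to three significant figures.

ρ ≈ 24.8 g/L

ρ = PM/(RT) = (4.13e+03 × 146.1) / (62.36 × 390.0)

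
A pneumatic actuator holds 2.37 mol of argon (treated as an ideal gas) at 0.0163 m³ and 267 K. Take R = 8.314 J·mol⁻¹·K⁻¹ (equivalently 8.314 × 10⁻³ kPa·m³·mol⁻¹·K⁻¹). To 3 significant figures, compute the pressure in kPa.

PV = nRT ⇒ P = nRT/V = (2.37 × 8.314 × 10⁻³ × 267) / 0.0163

P ≈ 323 kPa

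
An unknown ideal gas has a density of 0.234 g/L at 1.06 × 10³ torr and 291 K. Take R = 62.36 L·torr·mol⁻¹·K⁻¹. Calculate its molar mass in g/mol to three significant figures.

ρ = PM/(RT) ⇒ M = ρRT/P = (0.234 × 62.36 × 291.0) / 1.06e+03

M ≈ 4.01 g/mol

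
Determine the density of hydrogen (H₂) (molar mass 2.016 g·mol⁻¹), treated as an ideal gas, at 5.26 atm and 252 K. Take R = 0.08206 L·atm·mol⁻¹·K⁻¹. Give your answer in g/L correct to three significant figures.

ρ = PM/(RT) = (5.26 × 2.016) / (0.08206 × 252.0)

ρ ≈ 0.513 g/L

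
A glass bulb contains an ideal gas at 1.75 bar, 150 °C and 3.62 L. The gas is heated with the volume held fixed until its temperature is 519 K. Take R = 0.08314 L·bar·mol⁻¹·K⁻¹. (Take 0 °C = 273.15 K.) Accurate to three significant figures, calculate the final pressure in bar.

Convert: T₁ = 423.1 K.
V constant ⇒ P ∝ T: V₂ = V₁; P₂ = P₁·(T₂/T₁) = 2.146 bar.

P₂ ≈ 2.15 bar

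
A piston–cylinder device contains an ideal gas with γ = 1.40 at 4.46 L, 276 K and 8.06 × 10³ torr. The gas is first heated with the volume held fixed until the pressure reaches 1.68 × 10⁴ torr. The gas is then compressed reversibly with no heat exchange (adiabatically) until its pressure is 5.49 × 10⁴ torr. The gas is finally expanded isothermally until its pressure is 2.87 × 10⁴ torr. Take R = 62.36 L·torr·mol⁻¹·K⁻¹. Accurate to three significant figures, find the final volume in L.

V₄ ≈ 3.66 L

Isochoric, so P/T is constant: V₂ = V₁; T₂ = T₁·(P₂/P₁) = 575.3 K.
Reversible adiabatic, γ = 1.40: T₃ = T₂·(P₃/P₂)^((γ−1)/γ) = 806.9 K; V₃ = V₂·(P₂/P₃)^(1/γ) = 1.914 L.
Isothermal, so P V is constant: T₄ = T₃; V₄ = V₃·(P₃/P₄) = 3.662 L.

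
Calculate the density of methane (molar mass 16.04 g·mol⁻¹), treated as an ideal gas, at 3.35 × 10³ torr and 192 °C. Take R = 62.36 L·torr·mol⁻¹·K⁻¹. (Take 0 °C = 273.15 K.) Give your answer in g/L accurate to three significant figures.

ρ = PM/(RT) = (3.35e+03 × 16.04) / (62.36 × 465.1)

ρ ≈ 1.85 g/L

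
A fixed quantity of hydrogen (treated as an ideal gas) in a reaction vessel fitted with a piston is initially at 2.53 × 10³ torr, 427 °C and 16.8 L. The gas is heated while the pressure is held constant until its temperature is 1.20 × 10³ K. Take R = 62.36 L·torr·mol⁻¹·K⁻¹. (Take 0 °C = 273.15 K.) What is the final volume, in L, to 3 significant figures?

Convert: T₁ = 700.1 K.
Isobaric, so V/T is constant: P₂ = P₁; V₂ = V₁·(T₂/T₁) = 28.79 L.

V₂ ≈ 28.8 L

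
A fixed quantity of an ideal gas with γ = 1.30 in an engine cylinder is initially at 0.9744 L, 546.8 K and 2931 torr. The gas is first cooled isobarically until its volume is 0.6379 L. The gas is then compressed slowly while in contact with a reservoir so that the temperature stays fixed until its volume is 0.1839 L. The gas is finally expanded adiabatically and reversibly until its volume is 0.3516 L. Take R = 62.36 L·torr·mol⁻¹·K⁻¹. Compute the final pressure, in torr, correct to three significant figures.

P₄ ≈ 4.38e+03 torr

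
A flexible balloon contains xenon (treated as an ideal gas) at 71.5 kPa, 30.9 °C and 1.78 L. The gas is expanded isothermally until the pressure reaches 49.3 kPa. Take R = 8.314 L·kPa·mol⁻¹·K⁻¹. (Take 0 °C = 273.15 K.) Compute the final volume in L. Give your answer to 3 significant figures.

V₂ ≈ 2.58 L

Convert: T₁ = 304.0 K.
T constant ⇒ Boyle's law P V = const: T₂ = T₁; V₂ = V₁·(P₁/P₂) = 2.582 L.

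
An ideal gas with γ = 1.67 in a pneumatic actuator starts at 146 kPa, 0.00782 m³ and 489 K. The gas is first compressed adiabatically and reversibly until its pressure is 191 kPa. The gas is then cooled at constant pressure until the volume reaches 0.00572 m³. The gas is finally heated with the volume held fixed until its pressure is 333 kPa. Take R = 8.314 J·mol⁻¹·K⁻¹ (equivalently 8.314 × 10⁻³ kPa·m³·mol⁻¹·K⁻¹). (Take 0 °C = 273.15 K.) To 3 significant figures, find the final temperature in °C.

Reversible adiabatic, γ = 1.67: T₂ = T₁·(P₂/P₁)^((γ−1)/γ) = 544.7 K; V₂ = V₁·(P₁/P₂)^(1/γ) = 0.006658 m³.
Isobaric, so V/T is constant: P₃ = P₂; T₃ = T₂·(V₃/V₂) = 467.9 K.
V constant ⇒ P ∝ T: V₄ = V₃; T₄ = T₃·(P₄/P₃) = 815.8 K.

T₄ ≈ 543 °C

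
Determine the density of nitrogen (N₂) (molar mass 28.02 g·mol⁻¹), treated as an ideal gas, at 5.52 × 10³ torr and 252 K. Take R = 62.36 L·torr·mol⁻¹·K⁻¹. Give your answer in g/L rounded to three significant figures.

ρ = PM/(RT) = (5.52e+03 × 28.02) / (62.36 × 252.0)

ρ ≈ 9.84 g/L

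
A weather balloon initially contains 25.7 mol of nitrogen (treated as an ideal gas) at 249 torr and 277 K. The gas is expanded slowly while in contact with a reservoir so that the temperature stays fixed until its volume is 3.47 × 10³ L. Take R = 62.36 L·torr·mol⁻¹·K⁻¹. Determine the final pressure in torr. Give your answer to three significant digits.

From PV = nRT: V₁ = nRT₁/P₁ = 1783 L.
T constant ⇒ Boyle's law P V = const: T₂ = T₁; P₂ = P₁·(V₁/V₂) = 127.9 torr.

P₂ ≈ 128 torr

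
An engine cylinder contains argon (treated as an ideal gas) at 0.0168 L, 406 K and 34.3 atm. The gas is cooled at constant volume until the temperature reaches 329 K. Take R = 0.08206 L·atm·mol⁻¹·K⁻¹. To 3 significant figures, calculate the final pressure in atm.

P₂ ≈ 27.8 atm

V constant ⇒ P ∝ T: V₂ = V₁; P₂ = P₁·(T₂/T₁) = 27.79 atm.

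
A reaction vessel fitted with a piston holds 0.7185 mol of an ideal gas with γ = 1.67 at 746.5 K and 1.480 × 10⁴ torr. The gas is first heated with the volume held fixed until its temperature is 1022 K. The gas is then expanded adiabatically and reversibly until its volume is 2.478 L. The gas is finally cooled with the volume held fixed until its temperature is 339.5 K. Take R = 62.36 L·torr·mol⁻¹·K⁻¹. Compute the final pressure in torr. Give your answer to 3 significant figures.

From PV = nRT: V₁ = nRT₁/P₁ = 2.260 L.
V constant ⇒ P ∝ T: V₂ = V₁; P₂ = P₁·(T₂/T₁) = 2.026e+04 torr.
Reversible adiabatic, γ = 1.67: T₃ = T₂·(V₂/V₃)^(γ−1) = 960.8 K; P₃ = P₂·(V₂/V₃)^γ = 1.737e+04 torr.
Isochoric, so P/T is constant: V₄ = V₃; P₄ = P₃·(T₄/T₃) = 6139 torr.

P₄ ≈ 6.14e+03 torr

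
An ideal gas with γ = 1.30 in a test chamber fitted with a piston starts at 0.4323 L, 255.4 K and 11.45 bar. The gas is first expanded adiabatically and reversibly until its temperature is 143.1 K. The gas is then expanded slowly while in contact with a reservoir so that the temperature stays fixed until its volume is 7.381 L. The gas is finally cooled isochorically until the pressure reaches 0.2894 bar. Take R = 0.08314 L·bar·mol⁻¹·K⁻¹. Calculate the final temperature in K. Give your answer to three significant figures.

T₄ ≈ 110 K

Reversible adiabatic, γ = 1.30: P₂ = P₁·(T₂/T₁)^(γ/(γ−1)) = 0.9303 bar; V₂ = V₁·(T₁/T₂)^(1/(γ−1)) = 2.981 L.
Isothermal, so P V is constant: T₃ = T₂; P₃ = P₂·(V₂/V₃) = 0.3757 bar.
V constant ⇒ P ∝ T: V₄ = V₃; T₄ = T₃·(P₄/P₃) = 110.2 K.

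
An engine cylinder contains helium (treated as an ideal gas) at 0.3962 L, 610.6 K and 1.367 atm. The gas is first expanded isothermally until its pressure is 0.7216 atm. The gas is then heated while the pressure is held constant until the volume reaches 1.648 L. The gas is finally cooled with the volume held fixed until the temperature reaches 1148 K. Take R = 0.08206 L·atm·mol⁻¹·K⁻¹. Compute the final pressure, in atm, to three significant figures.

Isothermal, so P V is constant: T₂ = T₁; V₂ = V₁·(P₁/P₂) = 0.7506 L.
Isobaric, so V/T is constant: P₃ = P₂; T₃ = T₂·(V₃/V₂) = 1341 K.
V constant ⇒ P ∝ T: V₄ = V₃; P₄ = P₃·(T₄/T₃) = 0.6179 atm.

P₄ ≈ 0.618 atm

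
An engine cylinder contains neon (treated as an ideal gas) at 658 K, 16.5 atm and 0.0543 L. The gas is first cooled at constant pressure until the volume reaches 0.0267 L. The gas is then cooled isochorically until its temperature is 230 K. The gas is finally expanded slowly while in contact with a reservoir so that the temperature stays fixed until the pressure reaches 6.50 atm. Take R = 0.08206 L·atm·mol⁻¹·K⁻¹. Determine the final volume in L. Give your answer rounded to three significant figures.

V₄ ≈ 0.0482 L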